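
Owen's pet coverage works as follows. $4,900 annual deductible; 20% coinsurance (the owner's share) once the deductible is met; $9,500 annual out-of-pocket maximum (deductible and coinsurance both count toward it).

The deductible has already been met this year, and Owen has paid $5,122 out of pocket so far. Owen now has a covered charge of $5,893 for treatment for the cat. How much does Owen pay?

With the deductible met, the entire $5,893 is subject to coinsurance.
Coinsurance: $5,893 × 20% = $1,178.60.
Total out-of-pocket so far would be $5,122 + $1,178.60 = $6,300.60, below the $9,500 cap — no reduction.

$1,178.60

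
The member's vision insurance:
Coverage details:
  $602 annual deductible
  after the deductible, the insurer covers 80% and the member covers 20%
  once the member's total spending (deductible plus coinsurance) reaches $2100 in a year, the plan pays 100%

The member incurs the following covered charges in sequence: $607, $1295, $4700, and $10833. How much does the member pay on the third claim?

$940

#1 ($607): deductible takes $602, $5 remains; 20% of $5 = $1. Member owes $603 (running OOP $603).
#2 ($1295): deductible already satisfied, so member's share is 20% × $1295 = $259. Member pays $259; OOP now $862.
#3 ($4700): deductible already satisfied, so member's share is 20% × $4700 = $940. Member pays $940; OOP now $1802.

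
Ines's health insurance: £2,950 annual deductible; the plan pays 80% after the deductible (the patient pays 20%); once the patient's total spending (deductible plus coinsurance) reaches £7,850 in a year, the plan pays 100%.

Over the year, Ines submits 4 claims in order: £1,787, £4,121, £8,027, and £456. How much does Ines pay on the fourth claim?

£91.20

Claim 1 — £1,787: fully absorbed by the deductible. Cost to patient: £1,787. OOP to date £1,787.
Claim 2 — £4,121: £1,163 to deductible, leaving £2,958; 20% of £2,958 = £591.60. Patient pays £1,754.60; OOP now £3,541.60.
Claim 3 — £8,027: deductible already satisfied, so patient's share is 20% × £8,027 = £1,605.40. Patient pays £1,605.40; OOP now £5,147.
Claim 4 — £456: deductible already satisfied, so patient's share is 20% × £456 = £91.20. Cost to patient: £91.20. OOP to date £5,238.20.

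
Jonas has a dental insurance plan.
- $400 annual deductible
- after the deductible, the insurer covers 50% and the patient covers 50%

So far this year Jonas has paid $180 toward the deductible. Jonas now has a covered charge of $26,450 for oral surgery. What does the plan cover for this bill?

Deductible still to meet: $400 − $180 = $220.
After the $220 deductible portion, $26,450 − $220 = $26,230 is subject to coinsurance.
Patient's 50% share of $26,230 is $13,115.
Patient responsibility: $220 + $13,115 = $13,335.
Insurer pays the balance: $26,450 − $13,335 = $13,115.

$13,115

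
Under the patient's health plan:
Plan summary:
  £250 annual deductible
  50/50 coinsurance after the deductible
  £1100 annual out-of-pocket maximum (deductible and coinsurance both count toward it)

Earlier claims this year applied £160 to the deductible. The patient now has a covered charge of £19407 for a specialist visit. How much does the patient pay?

Remaining deductible: £250 − £160 = £90.
That leaves £19407 − £90 = £19317 for coinsurance.
50% of £19317 = £9658.50 falls to the patient.
That puts the patient's cost at £90 + £9658.50 = £9748.50 before any cap.
Year-to-date out-of-pocket would reach £160 + £9748.50 = £9908.50, above the £1100 maximum, so the patient pays only £1100 − £160 = £940.

£940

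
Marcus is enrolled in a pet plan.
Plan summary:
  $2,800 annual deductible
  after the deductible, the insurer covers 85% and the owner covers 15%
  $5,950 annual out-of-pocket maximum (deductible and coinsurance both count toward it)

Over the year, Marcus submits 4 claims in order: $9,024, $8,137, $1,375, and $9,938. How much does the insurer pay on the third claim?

Claim 1 — $9,024: $2,800 finishes the deductible; $6,224 goes to coinsurance; owner's 15% is $933.60. Owner pays $3,733.60; OOP now $3,733.60. Plan pays $9,024 − $3,733.60 = $5,290.40.
Claim 2 — $8,137: 15% coinsurance on $8,137 = $1,220.55. Owner owes $1,220.55 (running OOP $4,954.15). Insurer: $8,137 − $1,220.55 = $6,916.45.
Claim 3 — $1,375: deductible met; 15% of $1,375 = $206.25. Cost to owner: $206.25. OOP to date $5,160.40. Plan pays $1,375 − $206.25 = $1,168.75.

$1,168.75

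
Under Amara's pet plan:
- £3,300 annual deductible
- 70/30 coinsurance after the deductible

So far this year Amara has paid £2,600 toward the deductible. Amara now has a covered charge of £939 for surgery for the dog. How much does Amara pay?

Deductible still to meet: £3,300 − £2,600 = £700.
That leaves £939 − £700 = £239 for coinsurance.
30% of £239 = £71.70 falls to the owner.
So the owner owes £700 + £71.70 = £771.70.

£771.70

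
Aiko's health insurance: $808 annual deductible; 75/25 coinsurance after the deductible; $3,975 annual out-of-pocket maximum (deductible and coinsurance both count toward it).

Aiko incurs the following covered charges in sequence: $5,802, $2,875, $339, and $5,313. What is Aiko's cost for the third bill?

$84.75

Claim 1 ($5,802): deductible takes $808, $4,994 remains; 25% of $4,994 = $1,248.50. Patient owes $2,056.50 (running OOP $2,056.50).
Claim 2 ($2,875): deductible met; 25% of $2,875 = $718.75. Cost to patient: $718.75. OOP to date $2,775.25.
Claim 3 ($339): deductible met; 25% of $339 = $84.75. Cost to patient: $84.75. OOP to date $2,860.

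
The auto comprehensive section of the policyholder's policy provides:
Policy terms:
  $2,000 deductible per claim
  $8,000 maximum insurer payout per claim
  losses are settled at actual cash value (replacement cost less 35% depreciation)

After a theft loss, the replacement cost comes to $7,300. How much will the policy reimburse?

$2,745

At 35% depreciation, ACV = $7,300 − $2,555 = $4,745.
Subtract the deductible: $4,745 − $2,000 = $2,745.
That's under the $8,000 cap, so the insurer reimburses the full $2,745.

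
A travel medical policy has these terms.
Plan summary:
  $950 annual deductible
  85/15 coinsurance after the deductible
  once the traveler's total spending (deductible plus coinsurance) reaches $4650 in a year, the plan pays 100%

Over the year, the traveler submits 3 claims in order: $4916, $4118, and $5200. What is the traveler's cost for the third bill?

$780

Claim 1 ($4916): $950 finishes the deductible; $3966 goes to coinsurance; 15% of $3966 = $594.90. Cost to traveler: $1544.90. OOP to date $1544.90.
Claim 2 ($4118): 15% coinsurance on $4118 = $617.70. Traveler pays $617.70; OOP now $2162.60.
Claim 3 ($5200): deductible already satisfied, so traveler's share is 15% × $5200 = $780. Cost to traveler: $780. OOP to date $2942.60.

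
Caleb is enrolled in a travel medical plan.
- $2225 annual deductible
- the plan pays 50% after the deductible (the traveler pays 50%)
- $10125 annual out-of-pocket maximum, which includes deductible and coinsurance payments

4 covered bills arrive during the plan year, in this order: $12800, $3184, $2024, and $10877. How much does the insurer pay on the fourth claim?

Claim 1 — $12800: $2225 finishes the deductible; $10575 goes to coinsurance; coinsurance $10575 × 50% = $5287.50. Traveler pays $7512.50; OOP now $7512.50. Plan pays $12800 − $7512.50 = $5287.50.
Claim 2 — $3184: deductible already satisfied, so traveler's share is 50% × $3184 = $1592. Traveler pays $1592; OOP now $9104.50. Insurer: $3184 − $1592 = $1592.
Claim 3 — $2024: deductible already satisfied, so traveler's share is 50% × $2024 = $1012. Traveler owes $1012 (running OOP $10116.50). Plan pays $2024 − $1012 = $1012.
Claim 4 — $10877: 50% coinsurance on $10877 = $5438.50. Adding that to $10116.50 gives $15555, past the $10125 cap; traveler pays only $10125 − $10116.50 = $8.50. Plan pays $10877 − $8.50 = $10868.50.

$10868.50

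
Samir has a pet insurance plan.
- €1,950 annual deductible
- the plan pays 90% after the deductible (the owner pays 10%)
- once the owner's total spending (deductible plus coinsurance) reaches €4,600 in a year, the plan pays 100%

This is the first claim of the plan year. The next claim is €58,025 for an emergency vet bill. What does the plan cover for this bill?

Deductible not yet touched, so the first €1,950 of the bill goes to the deductible.
After the €1,950 deductible portion, €58,025 − €1,950 = €56,075 is subject to coinsurance.
Coinsurance: €56,075 × 10% = €5,607.50.
Owner responsibility before any cap: €1,950 + €5,607.50 = €7,557.50.
Adding €7,557.50 to the €0 already spent would give €7,557.50, which exceeds the €4,600 cap; the owner pays just €4,600 − €0 = €4,600.
The insurer covers the remainder: €58,025 − €4,600 = €53,425.

€53,425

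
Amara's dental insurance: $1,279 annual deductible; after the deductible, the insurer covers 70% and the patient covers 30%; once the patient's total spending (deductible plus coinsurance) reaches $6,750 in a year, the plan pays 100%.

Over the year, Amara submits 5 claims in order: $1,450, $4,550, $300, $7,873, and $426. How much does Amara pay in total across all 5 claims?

Claim 1 ($1,450): $1,279 finishes the deductible; $171 goes to coinsurance; coinsurance $171 × 30% = $51.30. Cost to patient: $1,330.30. OOP to date $1,330.30.
Claim 2 ($4,550): deductible met; 30% of $4,550 = $1,365. Patient pays $1,365; OOP now $2,695.30.
Claim 3 ($300): deductible met; 30% of $300 = $90. Patient pays $90; OOP now $2,785.30.
Claim 4 ($7,873): deductible already satisfied, so patient's share is 30% × $7,873 = $2,361.90. Patient pays $2,361.90; OOP now $5,147.20.
Claim 5 ($426): deductible met; 30% of $426 = $127.80. Patient owes $127.80 (running OOP $5,275).
Total paid by the patient: $1,330.30 + $1,365 + $90 + $2,361.90 + $127.80 = $5,275.

$5,275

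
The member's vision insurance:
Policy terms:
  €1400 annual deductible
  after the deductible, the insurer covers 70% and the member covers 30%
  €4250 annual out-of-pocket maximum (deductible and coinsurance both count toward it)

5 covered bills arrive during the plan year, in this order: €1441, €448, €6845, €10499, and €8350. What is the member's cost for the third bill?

€2053.50

Bill 1, €1441: €1400 to deductible, leaving €41; member's 30% is €12.30. Member pays €1412.30; OOP now €1412.30.
Bill 2, €448: deductible already satisfied, so member's share is 30% × €448 = €134.40. Member pays €134.40; OOP now €1546.70.
Bill 3, €6845: deductible already satisfied, so member's share is 30% × €6845 = €2053.50. Cost to member: €2053.50. OOP to date €3600.20.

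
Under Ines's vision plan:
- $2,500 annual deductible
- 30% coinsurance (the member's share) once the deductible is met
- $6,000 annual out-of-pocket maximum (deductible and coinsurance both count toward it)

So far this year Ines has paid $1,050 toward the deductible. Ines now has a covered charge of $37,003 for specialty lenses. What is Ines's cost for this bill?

Remaining deductible: $2,500 − $1,050 = $1,450.
After the $1,450 deductible portion, $37,003 − $1,450 = $35,553 is subject to coinsurance.
Coinsurance: $35,553 × 30% = $10,665.90.
So the member owes $1,450 + $10,665.90 = $12,115.90 before any cap.
Adding $12,115.90 to the $1,050 already spent would give $13,165.90, which exceeds the $6,000 cap; the member pays just $6,000 − $1,050 = $4,950.

$4,950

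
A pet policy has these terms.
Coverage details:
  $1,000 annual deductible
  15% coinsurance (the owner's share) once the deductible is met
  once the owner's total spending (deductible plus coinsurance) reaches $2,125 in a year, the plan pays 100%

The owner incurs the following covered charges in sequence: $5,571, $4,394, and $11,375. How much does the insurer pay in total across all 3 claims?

Bill 1, $5,571: $1,000 to deductible, leaving $4,571; coinsurance $4,571 × 15% = $685.65. Owner pays $1,685.65; OOP now $1,685.65. Insurer: $5,571 − $1,685.65 = $3,885.35.
Bill 2, $4,394: deductible already satisfied, so owner's share is 15% × $4,394 = $659.10. Adding that to $1,685.65 gives $2,344.75, past the $2,125 cap; owner pays only $2,125 − $1,685.65 = $439.35. Insurer: $4,394 − $439.35 = $3,954.65.
Bill 3, $11,375: deductible already satisfied, so owner's share is 15% × $11,375 = $1,706.25. That would push OOP to $3,831.25, over the $2,125 cap, so owner pays $2,125 − $2,125 = $0. Plan pays $11,375 − $0 = $11,375.
Insurer total: $3,885.35 + $3,954.65 + $11,375 = $19,215.

$19,215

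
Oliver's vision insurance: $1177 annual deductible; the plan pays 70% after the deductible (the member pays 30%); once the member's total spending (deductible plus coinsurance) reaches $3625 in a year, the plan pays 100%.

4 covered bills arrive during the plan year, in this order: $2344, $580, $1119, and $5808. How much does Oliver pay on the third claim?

#1 ($2344): $1177 to deductible, leaving $1167; 30% of $1167 = $350.10. Member pays $1527.10; OOP now $1527.10.
#2 ($580): 30% coinsurance on $580 = $174. Member owes $174 (running OOP $1701.10).
#3 ($1119): deductible already satisfied, so member's share is 30% × $1119 = $335.70. Member pays $335.70; OOP now $2036.80.

$335.70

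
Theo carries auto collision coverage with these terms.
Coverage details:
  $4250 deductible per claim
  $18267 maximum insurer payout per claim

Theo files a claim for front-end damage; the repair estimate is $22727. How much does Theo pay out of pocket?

Less the $4250 deductible: $22727 − $4250 = $18477.
Since $18477 > $18267, the payout is capped at $18267.
Driver's share is the uncovered remainder: $22727 − $18267 = $4460.

$4460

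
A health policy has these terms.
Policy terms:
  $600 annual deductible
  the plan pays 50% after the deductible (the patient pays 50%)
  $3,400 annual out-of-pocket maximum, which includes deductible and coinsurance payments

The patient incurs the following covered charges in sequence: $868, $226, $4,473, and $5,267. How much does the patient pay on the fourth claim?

$316.50

Claim 1 ($868): deductible takes $600, $268 remains; 50% of $268 = $134. Patient pays $734; OOP now $734.
Claim 2 ($226): deductible met; 50% of $226 = $113. Patient pays $113; OOP now $847.
Claim 3 ($4,473): deductible met; 50% of $4,473 = $2,236.50. Patient pays $2,236.50; OOP now $3,083.50.
Claim 4 ($5,267): deductible already satisfied, so patient's share is 50% × $5,267 = $2,633.50. That would push OOP to $5,717, over the $3,400 cap, so patient pays $3,400 − $3,083.50 = $316.50.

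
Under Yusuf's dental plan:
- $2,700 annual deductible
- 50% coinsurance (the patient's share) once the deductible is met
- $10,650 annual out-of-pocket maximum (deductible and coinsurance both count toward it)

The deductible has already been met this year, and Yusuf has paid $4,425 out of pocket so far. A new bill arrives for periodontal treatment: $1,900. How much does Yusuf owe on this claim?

$950

The deductible is already satisfied, so the full bill goes to coinsurance.
Coinsurance: $1,900 × 50% = $950.
Cumulative spending $4,425 + $950 = $5,375 stays under the $10,650 maximum.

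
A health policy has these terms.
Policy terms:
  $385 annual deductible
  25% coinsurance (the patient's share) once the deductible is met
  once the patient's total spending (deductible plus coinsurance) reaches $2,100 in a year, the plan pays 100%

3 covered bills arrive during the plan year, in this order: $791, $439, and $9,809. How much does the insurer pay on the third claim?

#1 ($791): $385 to deductible, leaving $406; 25% of $406 = $101.50. Patient owes $486.50 (running OOP $486.50). Insurer: $791 − $486.50 = $304.50.
#2 ($439): deductible met; 25% of $439 = $109.75. Cost to patient: $109.75. OOP to date $596.25. Plan pays $439 − $109.75 = $329.25.
#3 ($9,809): deductible met; 25% of $9,809 = $2,452.25. That would push OOP to $3,048.50, over the $2,100 cap, so patient pays $2,100 − $596.25 = $1,503.75. Plan pays $9,809 − $1,503.75 = $8,305.25.

$8,305.25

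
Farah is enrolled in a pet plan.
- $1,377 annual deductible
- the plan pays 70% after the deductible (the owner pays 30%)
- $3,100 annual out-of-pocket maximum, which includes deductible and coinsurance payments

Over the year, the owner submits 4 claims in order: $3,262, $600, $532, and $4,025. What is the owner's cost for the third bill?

Claim 1 — $3,262: deductible takes $1,377, $1,885 remains; owner's 30% is $565.50. Cost to owner: $1,942.50. OOP to date $1,942.50.
Claim 2 — $600: deductible already satisfied, so owner's share is 30% × $600 = $180. Cost to owner: $180. OOP to date $2,122.50.
Claim 3 — $532: 30% coinsurance on $532 = $159.60. Cost to owner: $159.60. OOP to date $2,282.10.

$159.60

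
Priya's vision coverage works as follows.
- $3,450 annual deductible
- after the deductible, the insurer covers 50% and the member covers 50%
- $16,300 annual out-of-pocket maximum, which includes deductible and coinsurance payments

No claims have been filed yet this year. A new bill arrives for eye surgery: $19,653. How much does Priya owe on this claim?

$11,551.50

Deductible not yet touched, so the first $3,450 of the bill goes to the deductible.
That leaves $19,653 − $3,450 = $16,203 for coinsurance.
Member's 50% share of $16,203 is $8,101.50.
Member responsibility before any cap: $3,450 + $8,101.50 = $11,551.50.
Cumulative spending $0 + $11,551.50 = $11,551.50 stays under the $16,300 maximum.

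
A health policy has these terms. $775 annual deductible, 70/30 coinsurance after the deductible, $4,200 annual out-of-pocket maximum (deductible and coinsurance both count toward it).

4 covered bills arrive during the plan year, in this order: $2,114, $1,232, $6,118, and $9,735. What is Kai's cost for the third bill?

#1 ($2,114): deductible takes $775, $1,339 remains; coinsurance $1,339 × 30% = $401.70. Patient pays $1,176.70; OOP now $1,176.70.
#2 ($1,232): 30% coinsurance on $1,232 = $369.60. Cost to patient: $369.60. OOP to date $1,546.30.
#3 ($6,118): deductible already satisfied, so patient's share is 30% × $6,118 = $1,835.40. Cost to patient: $1,835.40. OOP to date $3,381.70.

$1,835.40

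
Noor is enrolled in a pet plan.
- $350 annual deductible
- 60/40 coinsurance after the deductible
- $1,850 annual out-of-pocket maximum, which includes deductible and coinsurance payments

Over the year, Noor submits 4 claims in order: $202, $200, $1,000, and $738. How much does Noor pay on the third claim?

Bill 1, $202: fully absorbed by the deductible. Owner owes $202 (running OOP $202).
Bill 2, $200: $148 to deductible, leaving $52; coinsurance $52 × 40% = $20.80. Cost to owner: $168.80. OOP to date $370.80.
Bill 3, $1,000: deductible already satisfied, so owner's share is 40% × $1,000 = $400. Owner pays $400; OOP now $770.80.

$400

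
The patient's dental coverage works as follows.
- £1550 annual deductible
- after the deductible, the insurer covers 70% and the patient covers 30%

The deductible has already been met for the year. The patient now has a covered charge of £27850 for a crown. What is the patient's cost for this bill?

£8355

The deductible is already satisfied, so the full bill goes to coinsurance.
Coinsurance: £27850 × 30% = £8355.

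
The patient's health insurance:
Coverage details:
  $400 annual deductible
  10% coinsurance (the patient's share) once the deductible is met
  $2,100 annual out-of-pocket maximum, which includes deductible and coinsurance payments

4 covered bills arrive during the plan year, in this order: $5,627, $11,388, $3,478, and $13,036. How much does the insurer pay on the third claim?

$3,439.50

Bill 1, $5,627: $400 to deductible, leaving $5,227; 10% of $5,227 = $522.70. Cost to patient: $922.70. OOP to date $922.70. Plan pays $5,627 − $922.70 = $4,704.30.
Bill 2, $11,388: deductible already satisfied, so patient's share is 10% × $11,388 = $1,138.80. Patient pays $1,138.80; OOP now $2,061.50. Plan pays $11,388 − $1,138.80 = $10,249.20.
Bill 3, $3,478: deductible already satisfied, so patient's share is 10% × $3,478 = $347.80. OOP would hit $2,409.30 > $2,100, so the cap limits the patient to $2,100 − $2,061.50 = $38.50. Plan pays $3,478 − $38.50 = $3,439.50.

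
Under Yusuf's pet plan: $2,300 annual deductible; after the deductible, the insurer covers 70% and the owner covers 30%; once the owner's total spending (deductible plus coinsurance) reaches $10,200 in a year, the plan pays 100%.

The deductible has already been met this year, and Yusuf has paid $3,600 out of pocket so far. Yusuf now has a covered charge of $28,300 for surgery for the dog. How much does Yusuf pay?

$6,600

With the deductible met, the entire $28,300 is subject to coinsurance.
30% of $28,300 = $8,490 falls to the owner.
Year-to-date out-of-pocket would reach $3,600 + $8,490 = $12,090, above the $10,200 maximum, so the owner pays only $10,200 − $3,600 = $6,600.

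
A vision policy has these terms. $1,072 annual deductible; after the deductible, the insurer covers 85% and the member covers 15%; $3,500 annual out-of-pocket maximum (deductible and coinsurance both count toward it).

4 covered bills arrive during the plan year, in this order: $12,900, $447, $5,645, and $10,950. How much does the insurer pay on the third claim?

$5,058.25

Claim 1 ($12,900): $1,072 to deductible, leaving $11,828; member's 15% is $1,774.20. Member pays $2,846.20; OOP now $2,846.20. Plan pays $12,900 − $2,846.20 = $10,053.80.
Claim 2 ($447): deductible already satisfied, so member's share is 15% × $447 = $67.05. Member pays $67.05; OOP now $2,913.25. Plan pays $447 − $67.05 = $379.95.
Claim 3 ($5,645): 15% coinsurance on $5,645 = $846.75. That would push OOP to $3,760, over the $3,500 cap, so member pays $3,500 − $2,913.25 = $586.75. Insurer: $5,645 − $586.75 = $5,058.25.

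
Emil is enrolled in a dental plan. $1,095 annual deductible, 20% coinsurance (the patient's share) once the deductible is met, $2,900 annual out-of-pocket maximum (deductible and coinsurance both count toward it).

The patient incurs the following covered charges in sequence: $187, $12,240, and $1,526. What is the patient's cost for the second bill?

$2,713

Claim 1 — $187: all of it applies to the deductible. Patient owes $187 (running OOP $187).
Claim 2 — $12,240: $908 finishes the deductible; $11,332 goes to coinsurance; patient's 20% is $2,266.40. Claim cost before the cap: $908 + $2,266.40 = $3,174.40. Adding that to $187 gives $3,361.40, past the $2,900 cap; patient pays only $2,900 − $187 = $2,713.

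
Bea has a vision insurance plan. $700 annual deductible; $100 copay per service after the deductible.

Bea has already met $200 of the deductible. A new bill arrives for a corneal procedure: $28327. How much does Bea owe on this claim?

Remaining deductible: $700 − $200 = $500.
That leaves $28327 − $500 = $27827 for the copay.
Copay on this service: $100.
So the member owes $500 + $100 = $600.

$600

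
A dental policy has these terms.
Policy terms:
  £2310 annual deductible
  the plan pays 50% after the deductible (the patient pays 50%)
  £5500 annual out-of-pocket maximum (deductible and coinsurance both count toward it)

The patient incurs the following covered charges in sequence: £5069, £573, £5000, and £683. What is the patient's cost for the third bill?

£1524

Claim 1 — £5069: deductible takes £2310, £2759 remains; patient's 50% is £1379.50. Patient owes £3689.50 (running OOP £3689.50).
Claim 2 — £573: 50% coinsurance on £573 = £286.50. Cost to patient: £286.50. OOP to date £3976.
Claim 3 — £5000: deductible already satisfied, so patient's share is 50% × £5000 = £2500. That would push OOP to £6476, over the £5500 cap, so patient pays £5500 − £3976 = £1524.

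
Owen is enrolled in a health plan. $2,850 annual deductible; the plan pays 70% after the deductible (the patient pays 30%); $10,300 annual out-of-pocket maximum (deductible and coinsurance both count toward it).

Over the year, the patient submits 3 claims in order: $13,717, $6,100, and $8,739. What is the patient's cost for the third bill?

Bill 1, $13,717: $2,850 finishes the deductible; $10,867 goes to coinsurance; 30% of $10,867 = $3,260.10. Cost to patient: $6,110.10. OOP to date $6,110.10.
Bill 2, $6,100: deductible already satisfied, so patient's share is 30% × $6,100 = $1,830. Patient owes $1,830 (running OOP $7,940.10).
Bill 3, $8,739: deductible met; 30% of $8,739 = $2,621.70. That would push OOP to $10,561.80, over the $10,300 cap, so patient pays $10,300 − $7,940.10 = $2,359.90.

$2,359.90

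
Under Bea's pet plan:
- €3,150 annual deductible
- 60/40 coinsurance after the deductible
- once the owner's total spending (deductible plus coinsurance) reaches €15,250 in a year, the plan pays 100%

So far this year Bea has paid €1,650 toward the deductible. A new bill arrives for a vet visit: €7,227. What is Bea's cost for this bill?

Deductible still to meet: €3,150 − €1,650 = €1,500.
That leaves €7,227 − €1,500 = €5,727 for coinsurance.
Owner's 40% share of €5,727 is €2,290.80.
So the owner owes €1,500 + €2,290.80 = €3,790.80 before any cap.
Cumulative spending €1,650 + €3,790.80 = €5,440.80 stays under the €15,250 maximum.

€3,790.80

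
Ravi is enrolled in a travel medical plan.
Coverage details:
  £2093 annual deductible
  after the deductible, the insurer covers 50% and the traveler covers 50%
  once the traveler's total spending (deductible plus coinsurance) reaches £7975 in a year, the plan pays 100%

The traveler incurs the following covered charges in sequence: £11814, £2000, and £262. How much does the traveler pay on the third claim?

Claim 1 (£11814): £2093 finishes the deductible; £9721 goes to coinsurance; 50% of £9721 = £4860.50. Cost to traveler: £6953.50. OOP to date £6953.50.
Claim 2 (£2000): deductible already satisfied, so traveler's share is 50% × £2000 = £1000. Traveler owes £1000 (running OOP £7953.50).
Claim 3 (£262): deductible met; 50% of £262 = £131. OOP would hit £8084.50 > £7975, so the cap limits the traveler to £7975 − £7953.50 = £21.50.

£21.50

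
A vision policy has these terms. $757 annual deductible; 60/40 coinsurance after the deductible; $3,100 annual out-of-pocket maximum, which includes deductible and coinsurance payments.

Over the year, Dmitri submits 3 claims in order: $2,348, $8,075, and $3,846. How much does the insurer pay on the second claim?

$6,368.40

Bill 1, $2,348: $757 finishes the deductible; $1,591 goes to coinsurance; 40% of $1,591 = $636.40. Member pays $1,393.40; OOP now $1,393.40. Plan pays $2,348 − $1,393.40 = $954.60.
Bill 2, $8,075: deductible met; 40% of $8,075 = $3,230. OOP would hit $4,623.40 > $3,100, so the cap limits the member to $3,100 − $1,393.40 = $1,706.60. Plan pays $8,075 − $1,706.60 = $6,368.40.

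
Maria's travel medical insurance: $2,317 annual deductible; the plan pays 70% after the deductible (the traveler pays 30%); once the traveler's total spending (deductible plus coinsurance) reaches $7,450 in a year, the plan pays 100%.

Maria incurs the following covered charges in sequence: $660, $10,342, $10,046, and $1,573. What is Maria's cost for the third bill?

$2,527.50

Bill 1, $660: all of it applies to the deductible. Traveler owes $660 (running OOP $660).
Bill 2, $10,342: $1,657 to deductible, leaving $8,685; coinsurance $8,685 × 30% = $2,605.50. Traveler pays $4,262.50; OOP now $4,922.50.
Bill 3, $10,046: 30% coinsurance on $10,046 = $3,013.80. OOP would hit $7,936.30 > $7,450, so the cap limits the traveler to $7,450 − $4,922.50 = $2,527.50.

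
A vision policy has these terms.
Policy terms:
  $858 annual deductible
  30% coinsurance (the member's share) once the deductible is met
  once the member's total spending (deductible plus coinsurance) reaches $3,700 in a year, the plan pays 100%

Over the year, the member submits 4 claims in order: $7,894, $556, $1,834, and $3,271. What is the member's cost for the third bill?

$550.20

Bill 1, $7,894: $858 to deductible, leaving $7,036; 30% of $7,036 = $2,110.80. Member pays $2,968.80; OOP now $2,968.80.
Bill 2, $556: 30% coinsurance on $556 = $166.80. Member pays $166.80; OOP now $3,135.60.
Bill 3, $1,834: deductible already satisfied, so member's share is 30% × $1,834 = $550.20. Member owes $550.20 (running OOP $3,685.80).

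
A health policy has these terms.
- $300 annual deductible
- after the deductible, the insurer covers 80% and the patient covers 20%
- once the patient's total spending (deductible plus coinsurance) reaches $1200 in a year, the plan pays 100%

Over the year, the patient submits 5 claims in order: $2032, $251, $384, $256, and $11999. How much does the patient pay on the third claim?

Claim 1 ($2032): $300 to deductible, leaving $1732; patient's 20% is $346.40. Patient pays $646.40; OOP now $646.40.
Claim 2 ($251): 20% coinsurance on $251 = $50.20. Patient pays $50.20; OOP now $696.60.
Claim 3 ($384): deductible already satisfied, so patient's share is 20% × $384 = $76.80. Cost to patient: $76.80. OOP to date $773.40.

$76.80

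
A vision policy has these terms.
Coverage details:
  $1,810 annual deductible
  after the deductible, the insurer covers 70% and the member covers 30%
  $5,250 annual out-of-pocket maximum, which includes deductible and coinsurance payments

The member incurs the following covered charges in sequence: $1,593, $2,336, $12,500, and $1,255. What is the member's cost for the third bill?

$2,804.30

Claim 1 ($1,593): fully absorbed by the deductible. Member owes $1,593 (running OOP $1,593).
Claim 2 ($2,336): deductible takes $217, $2,119 remains; coinsurance $2,119 × 30% = $635.70. Member pays $852.70; OOP now $2,445.70.
Claim 3 ($12,500): 30% coinsurance on $12,500 = $3,750. That would push OOP to $6,195.70, over the $5,250 cap, so member pays $5,250 − $2,445.70 = $2,804.30.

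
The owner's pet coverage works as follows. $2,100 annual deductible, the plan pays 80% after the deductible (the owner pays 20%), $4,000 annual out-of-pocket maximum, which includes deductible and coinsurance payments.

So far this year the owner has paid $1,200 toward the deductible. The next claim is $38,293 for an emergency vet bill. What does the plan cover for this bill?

$35,493

$1,200 of the $2,100 deductible is already met, leaving $900.
That leaves $38,293 − $900 = $37,393 for coinsurance.
Owner's 20% share of $37,393 is $7,478.60.
So the owner owes $900 + $7,478.60 = $8,378.60 before any cap.
Adding $8,378.60 to the $1,200 already spent would give $9,578.60, which exceeds the $4,000 cap; the owner pays just $4,000 − $1,200 = $2,800.
Insurer pays the balance: $38,293 − $2,800 = $35,493.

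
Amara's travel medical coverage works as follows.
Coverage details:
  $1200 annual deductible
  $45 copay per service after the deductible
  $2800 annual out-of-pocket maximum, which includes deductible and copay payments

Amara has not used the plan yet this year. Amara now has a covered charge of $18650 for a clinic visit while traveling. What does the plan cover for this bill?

$17405

Nothing has been paid toward the $1200 deductible, so the first $1200 of this charge is applied there.
The remaining $17450 (= $18650 − $1200) moves to the copay.
Copay on this service: $45.
So the traveler owes $1200 + $45 = $1245 before any cap.
Year-to-date out-of-pocket becomes $0 + $1245 = $1245, still under the $2800 maximum, so no cap applies.
The plan picks up $18650 − $1245 = $17405.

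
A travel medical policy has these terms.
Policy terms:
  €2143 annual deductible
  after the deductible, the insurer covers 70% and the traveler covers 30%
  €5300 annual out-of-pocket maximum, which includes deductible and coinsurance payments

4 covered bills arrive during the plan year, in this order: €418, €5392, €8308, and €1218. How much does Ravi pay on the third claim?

€2056.90

Claim 1 (€418): entire amount goes to the deductible. Cost to traveler: €418. OOP to date €418.
Claim 2 (€5392): deductible takes €1725, €3667 remains; traveler's 30% is €1100.10. Cost to traveler: €2825.10. OOP to date €3243.10.
Claim 3 (€8308): 30% coinsurance on €8308 = €2492.40. Adding that to €3243.10 gives €5735.50, past the €5300 cap; traveler pays only €5300 − €3243.10 = €2056.90.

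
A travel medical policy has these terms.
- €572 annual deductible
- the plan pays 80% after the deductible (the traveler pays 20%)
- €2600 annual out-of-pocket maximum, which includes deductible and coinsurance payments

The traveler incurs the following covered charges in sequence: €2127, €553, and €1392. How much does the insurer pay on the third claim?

€1113.60

#1 (€2127): deductible takes €572, €1555 remains; traveler's 20% is €311. Cost to traveler: €883. OOP to date €883. Insurer: €2127 − €883 = €1244.
#2 (€553): deductible already satisfied, so traveler's share is 20% × €553 = €110.60. Traveler pays €110.60; OOP now €993.60. Insurer: €553 − €110.60 = €442.40.
#3 (€1392): 20% coinsurance on €1392 = €278.40. Traveler owes €278.40 (running OOP €1272). Plan pays €1392 − €278.40 = €1113.60.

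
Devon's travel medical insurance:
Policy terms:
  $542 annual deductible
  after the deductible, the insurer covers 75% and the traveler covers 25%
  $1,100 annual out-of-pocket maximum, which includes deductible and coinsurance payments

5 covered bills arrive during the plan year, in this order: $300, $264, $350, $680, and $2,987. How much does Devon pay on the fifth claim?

Claim 1 — $300: entire amount goes to the deductible. Cost to traveler: $300. OOP to date $300.
Claim 2 — $264: $242 to deductible, leaving $22; 25% of $22 = $5.50. Traveler owes $247.50 (running OOP $547.50).
Claim 3 — $350: deductible already satisfied, so traveler's share is 25% × $350 = $87.50. Traveler pays $87.50; OOP now $635.
Claim 4 — $680: deductible already satisfied, so traveler's share is 25% × $680 = $170. Traveler pays $170; OOP now $805.
Claim 5 — $2,987: 25% coinsurance on $2,987 = $746.75. That would push OOP to $1,551.75, over the $1,100 cap, so traveler pays $1,100 − $805 = $295.

$295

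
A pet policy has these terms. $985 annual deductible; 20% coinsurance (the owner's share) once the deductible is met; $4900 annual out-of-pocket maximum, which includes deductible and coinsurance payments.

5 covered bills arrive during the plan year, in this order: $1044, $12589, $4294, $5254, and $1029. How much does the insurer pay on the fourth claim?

Claim 1 ($1044): $985 finishes the deductible; $59 goes to coinsurance; owner's 20% is $11.80. Owner owes $996.80 (running OOP $996.80). Plan pays $1044 − $996.80 = $47.20.
Claim 2 ($12589): deductible met; 20% of $12589 = $2517.80. Owner pays $2517.80; OOP now $3514.60. Insurer: $12589 − $2517.80 = $10071.20.
Claim 3 ($4294): deductible already satisfied, so owner's share is 20% × $4294 = $858.80. Cost to owner: $858.80. OOP to date $4373.40. Insurer: $4294 − $858.80 = $3435.20.
Claim 4 ($5254): deductible already satisfied, so owner's share is 20% × $5254 = $1050.80. Adding that to $4373.40 gives $5424.20, past the $4900 cap; owner pays only $4900 − $4373.40 = $526.60. Plan pays $5254 − $526.60 = $4727.40.

$4727.40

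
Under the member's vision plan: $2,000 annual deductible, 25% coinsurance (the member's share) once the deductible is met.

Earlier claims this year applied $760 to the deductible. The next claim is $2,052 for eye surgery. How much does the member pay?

$1,443

$760 of the $2,000 deductible is already met, leaving $1,240.
The remaining $812 (= $2,052 − $1,240) moves to coinsurance.
Member's 25% share of $812 is $203.
So the member owes $1,240 + $203 = $1,443.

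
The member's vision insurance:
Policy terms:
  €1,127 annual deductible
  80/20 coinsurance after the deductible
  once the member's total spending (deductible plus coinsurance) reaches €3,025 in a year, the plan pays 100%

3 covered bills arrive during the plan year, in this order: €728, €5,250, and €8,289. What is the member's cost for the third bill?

€927.80

#1 (€728): entire amount goes to the deductible. Member pays €728; OOP now €728.
#2 (€5,250): €399 to deductible, leaving €4,851; coinsurance €4,851 × 20% = €970.20. Cost to member: €1,369.20. OOP to date €2,097.20.
#3 (€8,289): 20% coinsurance on €8,289 = €1,657.80. OOP would hit €3,755 > €3,025, so the cap limits the member to €3,025 − €2,097.20 = €927.80.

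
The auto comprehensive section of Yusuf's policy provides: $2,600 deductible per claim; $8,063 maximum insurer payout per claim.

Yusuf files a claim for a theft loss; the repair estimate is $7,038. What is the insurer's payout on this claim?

After the deductible, $7,038 − $2,600 = $4,438 remains.
$4,438 is within the $8,063 limit, so the insurer pays $4,438.

$4,438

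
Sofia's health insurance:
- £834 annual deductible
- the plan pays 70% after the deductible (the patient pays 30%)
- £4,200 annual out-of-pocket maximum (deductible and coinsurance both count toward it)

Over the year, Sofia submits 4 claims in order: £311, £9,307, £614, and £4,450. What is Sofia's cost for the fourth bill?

#1 (£311): fully absorbed by the deductible. Cost to patient: £311. OOP to date £311.
#2 (£9,307): £523 to deductible, leaving £8,784; coinsurance £8,784 × 30% = £2,635.20. Cost to patient: £3,158.20. OOP to date £3,469.20.
#3 (£614): deductible met; 30% of £614 = £184.20. Patient owes £184.20 (running OOP £3,653.40).
#4 (£4,450): deductible met; 30% of £4,450 = £1,335. That would push OOP to £4,988.40, over the £4,200 cap, so patient pays £4,200 − £3,653.40 = £546.60.

£546.60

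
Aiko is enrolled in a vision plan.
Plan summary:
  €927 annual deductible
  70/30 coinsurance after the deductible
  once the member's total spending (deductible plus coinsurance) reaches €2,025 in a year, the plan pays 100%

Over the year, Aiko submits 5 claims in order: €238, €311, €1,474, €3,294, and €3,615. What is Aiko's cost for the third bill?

€706.80

Claim 1 (€238): all of it applies to the deductible. Cost to member: €238. OOP to date €238.
Claim 2 (€311): entire amount goes to the deductible. Cost to member: €311. OOP to date €549.
Claim 3 (€1,474): €378 finishes the deductible; €1,096 goes to coinsurance; coinsurance €1,096 × 30% = €328.80. Cost to member: €706.80. OOP to date €1,255.80.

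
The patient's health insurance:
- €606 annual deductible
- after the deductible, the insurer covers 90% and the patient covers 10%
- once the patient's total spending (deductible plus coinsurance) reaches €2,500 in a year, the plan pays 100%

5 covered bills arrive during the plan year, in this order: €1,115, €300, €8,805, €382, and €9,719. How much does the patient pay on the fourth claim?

€38.20

Claim 1 (€1,115): deductible takes €606, €509 remains; coinsurance €509 × 10% = €50.90. Patient owes €656.90 (running OOP €656.90).
Claim 2 (€300): 10% coinsurance on €300 = €30. Cost to patient: €30. OOP to date €686.90.
Claim 3 (€8,805): 10% coinsurance on €8,805 = €880.50. Patient pays €880.50; OOP now €1,567.40.
Claim 4 (€382): deductible already satisfied, so patient's share is 10% × €382 = €38.20. Cost to patient: €38.20. OOP to date €1,605.60.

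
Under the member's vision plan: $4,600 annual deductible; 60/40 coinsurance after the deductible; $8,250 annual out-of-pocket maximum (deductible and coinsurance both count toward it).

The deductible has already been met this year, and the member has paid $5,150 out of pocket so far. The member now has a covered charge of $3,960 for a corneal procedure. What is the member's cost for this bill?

With the deductible met, the entire $3,960 is subject to coinsurance.
Member's 40% share of $3,960 is $1,584.
Total out-of-pocket so far would be $5,150 + $1,584 = $6,734, below the $8,250 cap — no reduction.

$1,584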